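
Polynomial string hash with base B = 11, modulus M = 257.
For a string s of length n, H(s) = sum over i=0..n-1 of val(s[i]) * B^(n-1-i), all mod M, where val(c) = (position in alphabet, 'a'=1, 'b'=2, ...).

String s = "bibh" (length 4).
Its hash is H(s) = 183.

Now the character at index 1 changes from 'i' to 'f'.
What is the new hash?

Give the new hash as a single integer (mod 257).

Answer: 77

Derivation:
val('i') = 9, val('f') = 6
Position k = 1, exponent = n-1-k = 2
B^2 mod M = 11^2 mod 257 = 121
Delta = (6 - 9) * 121 mod 257 = 151
New hash = (183 + 151) mod 257 = 77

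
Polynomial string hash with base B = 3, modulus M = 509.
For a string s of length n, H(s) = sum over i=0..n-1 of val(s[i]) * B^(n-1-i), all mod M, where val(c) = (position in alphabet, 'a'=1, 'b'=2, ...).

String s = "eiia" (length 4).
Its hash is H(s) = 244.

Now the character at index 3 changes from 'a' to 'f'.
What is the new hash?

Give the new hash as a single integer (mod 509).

val('a') = 1, val('f') = 6
Position k = 3, exponent = n-1-k = 0
B^0 mod M = 3^0 mod 509 = 1
Delta = (6 - 1) * 1 mod 509 = 5
New hash = (244 + 5) mod 509 = 249

Answer: 249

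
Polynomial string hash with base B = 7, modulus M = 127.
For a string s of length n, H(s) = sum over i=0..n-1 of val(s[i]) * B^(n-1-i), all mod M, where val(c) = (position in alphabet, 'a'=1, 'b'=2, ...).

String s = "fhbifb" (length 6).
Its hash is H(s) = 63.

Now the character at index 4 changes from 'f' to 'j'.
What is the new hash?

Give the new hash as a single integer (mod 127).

Answer: 91

Derivation:
val('f') = 6, val('j') = 10
Position k = 4, exponent = n-1-k = 1
B^1 mod M = 7^1 mod 127 = 7
Delta = (10 - 6) * 7 mod 127 = 28
New hash = (63 + 28) mod 127 = 91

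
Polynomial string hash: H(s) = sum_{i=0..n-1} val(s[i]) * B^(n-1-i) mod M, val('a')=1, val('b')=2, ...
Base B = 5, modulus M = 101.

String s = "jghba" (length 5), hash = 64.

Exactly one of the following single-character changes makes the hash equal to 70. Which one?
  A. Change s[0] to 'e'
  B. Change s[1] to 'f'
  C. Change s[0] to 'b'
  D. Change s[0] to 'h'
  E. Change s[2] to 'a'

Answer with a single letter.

Answer: A

Derivation:
Option A: s[0]='j'->'e', delta=(5-10)*5^4 mod 101 = 6, hash=64+6 mod 101 = 70 <-- target
Option B: s[1]='g'->'f', delta=(6-7)*5^3 mod 101 = 77, hash=64+77 mod 101 = 40
Option C: s[0]='j'->'b', delta=(2-10)*5^4 mod 101 = 50, hash=64+50 mod 101 = 13
Option D: s[0]='j'->'h', delta=(8-10)*5^4 mod 101 = 63, hash=64+63 mod 101 = 26
Option E: s[2]='h'->'a', delta=(1-8)*5^2 mod 101 = 27, hash=64+27 mod 101 = 91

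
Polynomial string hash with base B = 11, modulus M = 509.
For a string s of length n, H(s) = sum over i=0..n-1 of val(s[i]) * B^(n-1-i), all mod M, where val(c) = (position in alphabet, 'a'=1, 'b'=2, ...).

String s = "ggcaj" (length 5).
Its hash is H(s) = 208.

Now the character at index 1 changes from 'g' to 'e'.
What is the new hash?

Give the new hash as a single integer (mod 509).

Answer: 91

Derivation:
val('g') = 7, val('e') = 5
Position k = 1, exponent = n-1-k = 3
B^3 mod M = 11^3 mod 509 = 313
Delta = (5 - 7) * 313 mod 509 = 392
New hash = (208 + 392) mod 509 = 91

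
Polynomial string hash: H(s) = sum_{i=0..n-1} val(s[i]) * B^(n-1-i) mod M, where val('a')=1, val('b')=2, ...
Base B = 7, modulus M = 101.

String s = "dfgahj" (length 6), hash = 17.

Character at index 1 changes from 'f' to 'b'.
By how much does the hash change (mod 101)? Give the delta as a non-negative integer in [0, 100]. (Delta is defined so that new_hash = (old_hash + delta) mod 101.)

Delta formula: (val(new) - val(old)) * B^(n-1-k) mod M
  val('b') - val('f') = 2 - 6 = -4
  B^(n-1-k) = 7^4 mod 101 = 78
  Delta = -4 * 78 mod 101 = 92

Answer: 92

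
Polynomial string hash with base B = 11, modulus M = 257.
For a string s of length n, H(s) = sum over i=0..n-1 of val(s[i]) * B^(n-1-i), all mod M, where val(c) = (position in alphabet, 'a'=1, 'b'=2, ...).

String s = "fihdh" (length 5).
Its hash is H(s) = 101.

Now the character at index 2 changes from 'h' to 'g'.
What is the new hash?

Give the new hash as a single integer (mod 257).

val('h') = 8, val('g') = 7
Position k = 2, exponent = n-1-k = 2
B^2 mod M = 11^2 mod 257 = 121
Delta = (7 - 8) * 121 mod 257 = 136
New hash = (101 + 136) mod 257 = 237

Answer: 237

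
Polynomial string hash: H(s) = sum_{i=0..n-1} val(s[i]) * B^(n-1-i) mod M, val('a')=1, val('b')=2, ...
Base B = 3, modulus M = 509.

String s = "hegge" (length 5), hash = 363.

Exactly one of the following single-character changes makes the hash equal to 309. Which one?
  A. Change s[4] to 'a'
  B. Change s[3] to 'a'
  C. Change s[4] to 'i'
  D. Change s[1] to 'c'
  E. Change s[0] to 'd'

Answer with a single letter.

Option A: s[4]='e'->'a', delta=(1-5)*3^0 mod 509 = 505, hash=363+505 mod 509 = 359
Option B: s[3]='g'->'a', delta=(1-7)*3^1 mod 509 = 491, hash=363+491 mod 509 = 345
Option C: s[4]='e'->'i', delta=(9-5)*3^0 mod 509 = 4, hash=363+4 mod 509 = 367
Option D: s[1]='e'->'c', delta=(3-5)*3^3 mod 509 = 455, hash=363+455 mod 509 = 309 <-- target
Option E: s[0]='h'->'d', delta=(4-8)*3^4 mod 509 = 185, hash=363+185 mod 509 = 39

Answer: D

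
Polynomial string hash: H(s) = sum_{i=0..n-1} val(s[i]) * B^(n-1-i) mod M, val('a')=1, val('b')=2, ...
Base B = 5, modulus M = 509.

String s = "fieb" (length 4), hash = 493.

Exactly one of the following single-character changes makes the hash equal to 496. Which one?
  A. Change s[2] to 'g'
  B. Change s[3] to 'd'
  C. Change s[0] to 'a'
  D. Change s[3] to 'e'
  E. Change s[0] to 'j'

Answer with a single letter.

Answer: D

Derivation:
Option A: s[2]='e'->'g', delta=(7-5)*5^1 mod 509 = 10, hash=493+10 mod 509 = 503
Option B: s[3]='b'->'d', delta=(4-2)*5^0 mod 509 = 2, hash=493+2 mod 509 = 495
Option C: s[0]='f'->'a', delta=(1-6)*5^3 mod 509 = 393, hash=493+393 mod 509 = 377
Option D: s[3]='b'->'e', delta=(5-2)*5^0 mod 509 = 3, hash=493+3 mod 509 = 496 <-- target
Option E: s[0]='f'->'j', delta=(10-6)*5^3 mod 509 = 500, hash=493+500 mod 509 = 484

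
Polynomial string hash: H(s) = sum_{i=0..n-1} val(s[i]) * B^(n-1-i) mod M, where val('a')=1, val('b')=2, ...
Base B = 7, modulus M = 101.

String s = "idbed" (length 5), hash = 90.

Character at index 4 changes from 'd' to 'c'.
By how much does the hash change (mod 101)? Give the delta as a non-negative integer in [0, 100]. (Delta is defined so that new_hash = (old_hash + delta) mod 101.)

Answer: 100

Derivation:
Delta formula: (val(new) - val(old)) * B^(n-1-k) mod M
  val('c') - val('d') = 3 - 4 = -1
  B^(n-1-k) = 7^0 mod 101 = 1
  Delta = -1 * 1 mod 101 = 100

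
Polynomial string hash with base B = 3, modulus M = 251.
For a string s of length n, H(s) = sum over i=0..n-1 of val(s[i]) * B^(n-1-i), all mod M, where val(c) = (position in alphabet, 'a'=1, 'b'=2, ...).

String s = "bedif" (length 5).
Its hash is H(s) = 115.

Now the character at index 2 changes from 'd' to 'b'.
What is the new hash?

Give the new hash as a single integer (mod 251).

Answer: 97

Derivation:
val('d') = 4, val('b') = 2
Position k = 2, exponent = n-1-k = 2
B^2 mod M = 3^2 mod 251 = 9
Delta = (2 - 4) * 9 mod 251 = 233
New hash = (115 + 233) mod 251 = 97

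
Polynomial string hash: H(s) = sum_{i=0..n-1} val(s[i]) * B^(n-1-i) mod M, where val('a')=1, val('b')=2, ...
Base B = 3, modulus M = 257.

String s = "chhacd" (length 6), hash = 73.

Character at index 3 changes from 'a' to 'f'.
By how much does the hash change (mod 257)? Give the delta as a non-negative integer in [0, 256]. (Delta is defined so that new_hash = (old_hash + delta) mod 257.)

Delta formula: (val(new) - val(old)) * B^(n-1-k) mod M
  val('f') - val('a') = 6 - 1 = 5
  B^(n-1-k) = 3^2 mod 257 = 9
  Delta = 5 * 9 mod 257 = 45

Answer: 45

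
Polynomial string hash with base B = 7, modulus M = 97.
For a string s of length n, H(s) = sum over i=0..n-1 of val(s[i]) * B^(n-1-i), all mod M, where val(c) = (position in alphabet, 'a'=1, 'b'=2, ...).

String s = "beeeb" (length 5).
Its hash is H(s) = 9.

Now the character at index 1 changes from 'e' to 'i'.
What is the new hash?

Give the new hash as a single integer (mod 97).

val('e') = 5, val('i') = 9
Position k = 1, exponent = n-1-k = 3
B^3 mod M = 7^3 mod 97 = 52
Delta = (9 - 5) * 52 mod 97 = 14
New hash = (9 + 14) mod 97 = 23

Answer: 23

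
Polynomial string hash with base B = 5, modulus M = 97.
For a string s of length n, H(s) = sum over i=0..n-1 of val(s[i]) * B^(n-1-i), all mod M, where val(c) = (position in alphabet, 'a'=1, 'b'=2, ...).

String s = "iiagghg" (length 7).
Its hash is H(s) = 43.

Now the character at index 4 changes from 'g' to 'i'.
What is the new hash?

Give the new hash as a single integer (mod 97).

val('g') = 7, val('i') = 9
Position k = 4, exponent = n-1-k = 2
B^2 mod M = 5^2 mod 97 = 25
Delta = (9 - 7) * 25 mod 97 = 50
New hash = (43 + 50) mod 97 = 93

Answer: 93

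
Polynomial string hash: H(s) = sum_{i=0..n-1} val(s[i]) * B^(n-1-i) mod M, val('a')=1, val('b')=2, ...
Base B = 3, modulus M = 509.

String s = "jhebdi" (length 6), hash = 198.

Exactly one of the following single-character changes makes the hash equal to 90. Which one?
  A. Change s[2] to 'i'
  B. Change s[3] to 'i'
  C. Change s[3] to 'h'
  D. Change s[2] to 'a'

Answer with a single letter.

Answer: D

Derivation:
Option A: s[2]='e'->'i', delta=(9-5)*3^3 mod 509 = 108, hash=198+108 mod 509 = 306
Option B: s[3]='b'->'i', delta=(9-2)*3^2 mod 509 = 63, hash=198+63 mod 509 = 261
Option C: s[3]='b'->'h', delta=(8-2)*3^2 mod 509 = 54, hash=198+54 mod 509 = 252
Option D: s[2]='e'->'a', delta=(1-5)*3^3 mod 509 = 401, hash=198+401 mod 509 = 90 <-- target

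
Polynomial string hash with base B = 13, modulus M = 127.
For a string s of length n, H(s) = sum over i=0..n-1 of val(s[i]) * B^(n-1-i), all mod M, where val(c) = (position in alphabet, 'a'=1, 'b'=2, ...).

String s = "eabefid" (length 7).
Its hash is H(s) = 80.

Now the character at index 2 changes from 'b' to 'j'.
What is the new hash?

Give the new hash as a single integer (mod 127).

Answer: 95

Derivation:
val('b') = 2, val('j') = 10
Position k = 2, exponent = n-1-k = 4
B^4 mod M = 13^4 mod 127 = 113
Delta = (10 - 2) * 113 mod 127 = 15
New hash = (80 + 15) mod 127 = 95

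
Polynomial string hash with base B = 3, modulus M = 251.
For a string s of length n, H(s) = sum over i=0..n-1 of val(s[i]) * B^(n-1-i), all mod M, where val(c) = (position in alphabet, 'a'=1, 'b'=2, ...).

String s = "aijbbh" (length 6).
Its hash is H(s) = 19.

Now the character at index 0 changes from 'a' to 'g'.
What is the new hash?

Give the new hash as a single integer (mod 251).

Answer: 222

Derivation:
val('a') = 1, val('g') = 7
Position k = 0, exponent = n-1-k = 5
B^5 mod M = 3^5 mod 251 = 243
Delta = (7 - 1) * 243 mod 251 = 203
New hash = (19 + 203) mod 251 = 222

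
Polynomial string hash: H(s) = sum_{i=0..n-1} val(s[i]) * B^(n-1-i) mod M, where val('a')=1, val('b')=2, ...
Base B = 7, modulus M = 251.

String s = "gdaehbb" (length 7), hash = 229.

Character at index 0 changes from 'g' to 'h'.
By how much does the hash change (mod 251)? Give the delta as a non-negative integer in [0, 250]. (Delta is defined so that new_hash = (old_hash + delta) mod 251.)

Delta formula: (val(new) - val(old)) * B^(n-1-k) mod M
  val('h') - val('g') = 8 - 7 = 1
  B^(n-1-k) = 7^6 mod 251 = 181
  Delta = 1 * 181 mod 251 = 181

Answer: 181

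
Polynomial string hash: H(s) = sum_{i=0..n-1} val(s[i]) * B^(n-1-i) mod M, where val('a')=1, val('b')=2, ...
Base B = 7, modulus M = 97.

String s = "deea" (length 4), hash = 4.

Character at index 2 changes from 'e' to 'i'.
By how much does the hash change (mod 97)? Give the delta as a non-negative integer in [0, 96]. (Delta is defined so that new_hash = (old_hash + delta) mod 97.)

Answer: 28

Derivation:
Delta formula: (val(new) - val(old)) * B^(n-1-k) mod M
  val('i') - val('e') = 9 - 5 = 4
  B^(n-1-k) = 7^1 mod 97 = 7
  Delta = 4 * 7 mod 97 = 28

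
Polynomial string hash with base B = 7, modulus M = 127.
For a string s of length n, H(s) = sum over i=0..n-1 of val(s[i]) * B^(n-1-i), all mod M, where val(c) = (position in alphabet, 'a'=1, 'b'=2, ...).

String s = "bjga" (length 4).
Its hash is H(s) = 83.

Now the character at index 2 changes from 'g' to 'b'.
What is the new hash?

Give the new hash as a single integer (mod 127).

val('g') = 7, val('b') = 2
Position k = 2, exponent = n-1-k = 1
B^1 mod M = 7^1 mod 127 = 7
Delta = (2 - 7) * 7 mod 127 = 92
New hash = (83 + 92) mod 127 = 48

Answer: 48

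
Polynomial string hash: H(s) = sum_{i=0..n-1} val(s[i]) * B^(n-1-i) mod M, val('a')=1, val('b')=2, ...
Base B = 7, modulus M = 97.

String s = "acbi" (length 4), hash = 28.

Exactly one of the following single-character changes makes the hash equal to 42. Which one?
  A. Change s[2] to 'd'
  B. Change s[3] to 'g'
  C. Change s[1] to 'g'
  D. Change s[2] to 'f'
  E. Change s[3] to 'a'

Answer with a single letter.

Option A: s[2]='b'->'d', delta=(4-2)*7^1 mod 97 = 14, hash=28+14 mod 97 = 42 <-- target
Option B: s[3]='i'->'g', delta=(7-9)*7^0 mod 97 = 95, hash=28+95 mod 97 = 26
Option C: s[1]='c'->'g', delta=(7-3)*7^2 mod 97 = 2, hash=28+2 mod 97 = 30
Option D: s[2]='b'->'f', delta=(6-2)*7^1 mod 97 = 28, hash=28+28 mod 97 = 56
Option E: s[3]='i'->'a', delta=(1-9)*7^0 mod 97 = 89, hash=28+89 mod 97 = 20

Answer: A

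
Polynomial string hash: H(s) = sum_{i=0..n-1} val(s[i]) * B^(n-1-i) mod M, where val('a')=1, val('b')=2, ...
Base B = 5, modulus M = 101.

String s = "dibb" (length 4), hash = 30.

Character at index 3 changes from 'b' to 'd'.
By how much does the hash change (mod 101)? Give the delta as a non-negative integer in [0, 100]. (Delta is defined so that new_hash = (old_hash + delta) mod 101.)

Answer: 2

Derivation:
Delta formula: (val(new) - val(old)) * B^(n-1-k) mod M
  val('d') - val('b') = 4 - 2 = 2
  B^(n-1-k) = 5^0 mod 101 = 1
  Delta = 2 * 1 mod 101 = 2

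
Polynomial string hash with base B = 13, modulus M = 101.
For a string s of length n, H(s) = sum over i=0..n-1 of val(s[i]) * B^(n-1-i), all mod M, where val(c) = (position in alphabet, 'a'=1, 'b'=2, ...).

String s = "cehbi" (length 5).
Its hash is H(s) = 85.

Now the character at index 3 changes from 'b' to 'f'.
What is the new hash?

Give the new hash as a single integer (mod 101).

Answer: 36

Derivation:
val('b') = 2, val('f') = 6
Position k = 3, exponent = n-1-k = 1
B^1 mod M = 13^1 mod 101 = 13
Delta = (6 - 2) * 13 mod 101 = 52
New hash = (85 + 52) mod 101 = 36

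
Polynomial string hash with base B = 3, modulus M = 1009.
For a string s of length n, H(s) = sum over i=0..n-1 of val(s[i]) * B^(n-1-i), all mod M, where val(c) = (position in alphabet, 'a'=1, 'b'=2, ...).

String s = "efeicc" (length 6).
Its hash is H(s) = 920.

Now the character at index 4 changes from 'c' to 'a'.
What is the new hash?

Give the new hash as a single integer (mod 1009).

Answer: 914

Derivation:
val('c') = 3, val('a') = 1
Position k = 4, exponent = n-1-k = 1
B^1 mod M = 3^1 mod 1009 = 3
Delta = (1 - 3) * 3 mod 1009 = 1003
New hash = (920 + 1003) mod 1009 = 914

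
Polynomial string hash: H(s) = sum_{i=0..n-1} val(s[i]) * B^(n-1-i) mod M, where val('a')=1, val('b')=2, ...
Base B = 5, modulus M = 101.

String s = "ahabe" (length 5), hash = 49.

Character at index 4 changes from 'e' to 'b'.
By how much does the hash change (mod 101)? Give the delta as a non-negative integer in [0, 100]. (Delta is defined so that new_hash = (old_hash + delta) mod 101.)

Delta formula: (val(new) - val(old)) * B^(n-1-k) mod M
  val('b') - val('e') = 2 - 5 = -3
  B^(n-1-k) = 5^0 mod 101 = 1
  Delta = -3 * 1 mod 101 = 98

Answer: 98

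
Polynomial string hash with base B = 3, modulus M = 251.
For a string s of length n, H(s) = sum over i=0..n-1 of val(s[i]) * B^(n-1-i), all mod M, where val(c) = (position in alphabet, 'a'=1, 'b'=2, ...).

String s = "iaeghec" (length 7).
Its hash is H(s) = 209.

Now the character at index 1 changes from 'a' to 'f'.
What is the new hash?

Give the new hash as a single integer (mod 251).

Answer: 169

Derivation:
val('a') = 1, val('f') = 6
Position k = 1, exponent = n-1-k = 5
B^5 mod M = 3^5 mod 251 = 243
Delta = (6 - 1) * 243 mod 251 = 211
New hash = (209 + 211) mod 251 = 169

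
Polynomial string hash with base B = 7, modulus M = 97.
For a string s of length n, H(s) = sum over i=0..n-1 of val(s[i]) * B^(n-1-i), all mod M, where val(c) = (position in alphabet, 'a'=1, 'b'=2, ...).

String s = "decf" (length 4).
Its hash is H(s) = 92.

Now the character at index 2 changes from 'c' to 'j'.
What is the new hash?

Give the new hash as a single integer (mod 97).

val('c') = 3, val('j') = 10
Position k = 2, exponent = n-1-k = 1
B^1 mod M = 7^1 mod 97 = 7
Delta = (10 - 3) * 7 mod 97 = 49
New hash = (92 + 49) mod 97 = 44

Answer: 44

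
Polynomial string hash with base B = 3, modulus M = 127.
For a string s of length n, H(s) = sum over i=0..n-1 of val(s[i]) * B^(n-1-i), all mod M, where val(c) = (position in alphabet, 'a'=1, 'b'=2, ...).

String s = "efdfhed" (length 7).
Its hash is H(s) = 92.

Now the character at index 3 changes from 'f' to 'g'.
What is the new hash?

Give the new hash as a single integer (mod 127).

val('f') = 6, val('g') = 7
Position k = 3, exponent = n-1-k = 3
B^3 mod M = 3^3 mod 127 = 27
Delta = (7 - 6) * 27 mod 127 = 27
New hash = (92 + 27) mod 127 = 119

Answer: 119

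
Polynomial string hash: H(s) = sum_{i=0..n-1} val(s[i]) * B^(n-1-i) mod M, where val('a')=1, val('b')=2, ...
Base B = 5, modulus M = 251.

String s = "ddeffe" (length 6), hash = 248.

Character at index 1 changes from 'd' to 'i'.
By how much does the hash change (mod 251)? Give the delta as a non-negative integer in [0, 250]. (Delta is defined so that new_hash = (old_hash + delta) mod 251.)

Delta formula: (val(new) - val(old)) * B^(n-1-k) mod M
  val('i') - val('d') = 9 - 4 = 5
  B^(n-1-k) = 5^4 mod 251 = 123
  Delta = 5 * 123 mod 251 = 113

Answer: 113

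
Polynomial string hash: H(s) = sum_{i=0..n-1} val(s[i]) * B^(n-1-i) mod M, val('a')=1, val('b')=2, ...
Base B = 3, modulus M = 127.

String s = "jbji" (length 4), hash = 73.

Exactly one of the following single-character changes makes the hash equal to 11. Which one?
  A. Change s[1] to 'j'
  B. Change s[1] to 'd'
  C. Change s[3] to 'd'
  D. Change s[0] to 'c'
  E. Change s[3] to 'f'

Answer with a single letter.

Option A: s[1]='b'->'j', delta=(10-2)*3^2 mod 127 = 72, hash=73+72 mod 127 = 18
Option B: s[1]='b'->'d', delta=(4-2)*3^2 mod 127 = 18, hash=73+18 mod 127 = 91
Option C: s[3]='i'->'d', delta=(4-9)*3^0 mod 127 = 122, hash=73+122 mod 127 = 68
Option D: s[0]='j'->'c', delta=(3-10)*3^3 mod 127 = 65, hash=73+65 mod 127 = 11 <-- target
Option E: s[3]='i'->'f', delta=(6-9)*3^0 mod 127 = 124, hash=73+124 mod 127 = 70

Answer: D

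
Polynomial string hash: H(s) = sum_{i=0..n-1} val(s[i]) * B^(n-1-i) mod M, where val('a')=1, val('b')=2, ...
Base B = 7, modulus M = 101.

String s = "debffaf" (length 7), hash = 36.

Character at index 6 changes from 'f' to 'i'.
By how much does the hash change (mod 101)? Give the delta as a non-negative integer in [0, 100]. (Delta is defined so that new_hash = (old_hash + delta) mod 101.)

Answer: 3

Derivation:
Delta formula: (val(new) - val(old)) * B^(n-1-k) mod M
  val('i') - val('f') = 9 - 6 = 3
  B^(n-1-k) = 7^0 mod 101 = 1
  Delta = 3 * 1 mod 101 = 3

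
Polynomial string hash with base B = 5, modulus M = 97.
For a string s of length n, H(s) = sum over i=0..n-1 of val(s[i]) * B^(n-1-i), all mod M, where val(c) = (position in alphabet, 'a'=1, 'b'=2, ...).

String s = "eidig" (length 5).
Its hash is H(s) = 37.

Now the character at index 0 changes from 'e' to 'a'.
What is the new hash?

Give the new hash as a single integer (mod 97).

Answer: 59

Derivation:
val('e') = 5, val('a') = 1
Position k = 0, exponent = n-1-k = 4
B^4 mod M = 5^4 mod 97 = 43
Delta = (1 - 5) * 43 mod 97 = 22
New hash = (37 + 22) mod 97 = 59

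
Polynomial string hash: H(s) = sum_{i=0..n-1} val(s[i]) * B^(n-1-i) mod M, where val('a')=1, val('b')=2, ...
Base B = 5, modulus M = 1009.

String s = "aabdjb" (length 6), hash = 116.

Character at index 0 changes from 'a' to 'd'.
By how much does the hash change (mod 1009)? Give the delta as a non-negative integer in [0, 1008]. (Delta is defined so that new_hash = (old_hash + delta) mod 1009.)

Answer: 294

Derivation:
Delta formula: (val(new) - val(old)) * B^(n-1-k) mod M
  val('d') - val('a') = 4 - 1 = 3
  B^(n-1-k) = 5^5 mod 1009 = 98
  Delta = 3 * 98 mod 1009 = 294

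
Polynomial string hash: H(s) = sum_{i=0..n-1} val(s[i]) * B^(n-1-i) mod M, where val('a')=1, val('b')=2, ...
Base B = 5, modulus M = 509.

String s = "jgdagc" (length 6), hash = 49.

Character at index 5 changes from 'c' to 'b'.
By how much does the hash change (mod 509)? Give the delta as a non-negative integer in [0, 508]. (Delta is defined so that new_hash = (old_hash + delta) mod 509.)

Delta formula: (val(new) - val(old)) * B^(n-1-k) mod M
  val('b') - val('c') = 2 - 3 = -1
  B^(n-1-k) = 5^0 mod 509 = 1
  Delta = -1 * 1 mod 509 = 508

Answer: 508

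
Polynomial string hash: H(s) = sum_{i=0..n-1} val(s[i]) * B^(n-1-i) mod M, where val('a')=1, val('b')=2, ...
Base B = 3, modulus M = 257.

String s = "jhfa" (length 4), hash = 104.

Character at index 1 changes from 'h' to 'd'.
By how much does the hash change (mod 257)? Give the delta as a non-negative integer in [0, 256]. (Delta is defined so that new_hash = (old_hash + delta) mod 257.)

Answer: 221

Derivation:
Delta formula: (val(new) - val(old)) * B^(n-1-k) mod M
  val('d') - val('h') = 4 - 8 = -4
  B^(n-1-k) = 3^2 mod 257 = 9
  Delta = -4 * 9 mod 257 = 221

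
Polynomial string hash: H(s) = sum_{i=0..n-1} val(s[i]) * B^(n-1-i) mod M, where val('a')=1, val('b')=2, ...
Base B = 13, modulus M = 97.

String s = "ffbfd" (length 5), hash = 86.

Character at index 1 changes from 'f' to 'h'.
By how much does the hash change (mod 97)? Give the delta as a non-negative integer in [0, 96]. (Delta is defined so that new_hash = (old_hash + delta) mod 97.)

Delta formula: (val(new) - val(old)) * B^(n-1-k) mod M
  val('h') - val('f') = 8 - 6 = 2
  B^(n-1-k) = 13^3 mod 97 = 63
  Delta = 2 * 63 mod 97 = 29

Answer: 29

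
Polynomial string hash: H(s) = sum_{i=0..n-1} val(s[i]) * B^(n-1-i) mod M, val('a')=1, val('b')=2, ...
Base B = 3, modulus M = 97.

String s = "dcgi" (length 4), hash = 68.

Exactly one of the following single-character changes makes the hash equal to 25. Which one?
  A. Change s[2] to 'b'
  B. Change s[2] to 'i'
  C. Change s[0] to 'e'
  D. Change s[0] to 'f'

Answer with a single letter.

Option A: s[2]='g'->'b', delta=(2-7)*3^1 mod 97 = 82, hash=68+82 mod 97 = 53
Option B: s[2]='g'->'i', delta=(9-7)*3^1 mod 97 = 6, hash=68+6 mod 97 = 74
Option C: s[0]='d'->'e', delta=(5-4)*3^3 mod 97 = 27, hash=68+27 mod 97 = 95
Option D: s[0]='d'->'f', delta=(6-4)*3^3 mod 97 = 54, hash=68+54 mod 97 = 25 <-- target

Answer: D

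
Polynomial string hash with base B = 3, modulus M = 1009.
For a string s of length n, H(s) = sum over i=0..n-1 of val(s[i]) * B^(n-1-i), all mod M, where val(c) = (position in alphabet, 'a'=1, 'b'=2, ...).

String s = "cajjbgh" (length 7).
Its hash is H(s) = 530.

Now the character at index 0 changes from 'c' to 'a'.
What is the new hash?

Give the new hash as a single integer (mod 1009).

Answer: 81

Derivation:
val('c') = 3, val('a') = 1
Position k = 0, exponent = n-1-k = 6
B^6 mod M = 3^6 mod 1009 = 729
Delta = (1 - 3) * 729 mod 1009 = 560
New hash = (530 + 560) mod 1009 = 81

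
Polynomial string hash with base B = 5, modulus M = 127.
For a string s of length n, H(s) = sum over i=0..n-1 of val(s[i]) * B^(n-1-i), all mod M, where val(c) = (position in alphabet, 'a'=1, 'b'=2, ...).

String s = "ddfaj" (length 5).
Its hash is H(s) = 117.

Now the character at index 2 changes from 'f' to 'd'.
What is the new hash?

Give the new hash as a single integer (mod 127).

Answer: 67

Derivation:
val('f') = 6, val('d') = 4
Position k = 2, exponent = n-1-k = 2
B^2 mod M = 5^2 mod 127 = 25
Delta = (4 - 6) * 25 mod 127 = 77
New hash = (117 + 77) mod 127 = 67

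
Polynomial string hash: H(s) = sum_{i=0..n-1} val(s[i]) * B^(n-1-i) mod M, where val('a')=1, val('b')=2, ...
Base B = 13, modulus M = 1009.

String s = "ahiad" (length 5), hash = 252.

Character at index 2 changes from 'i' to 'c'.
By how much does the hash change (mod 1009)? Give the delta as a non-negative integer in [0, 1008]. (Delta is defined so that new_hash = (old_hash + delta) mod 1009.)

Answer: 1004

Derivation:
Delta formula: (val(new) - val(old)) * B^(n-1-k) mod M
  val('c') - val('i') = 3 - 9 = -6
  B^(n-1-k) = 13^2 mod 1009 = 169
  Delta = -6 * 169 mod 1009 = 1004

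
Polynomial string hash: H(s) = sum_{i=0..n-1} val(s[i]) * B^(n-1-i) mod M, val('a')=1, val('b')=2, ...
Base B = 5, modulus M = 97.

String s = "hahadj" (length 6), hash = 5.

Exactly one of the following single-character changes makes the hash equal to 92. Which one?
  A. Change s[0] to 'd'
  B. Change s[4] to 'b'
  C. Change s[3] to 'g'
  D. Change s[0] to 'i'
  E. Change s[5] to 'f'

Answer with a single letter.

Option A: s[0]='h'->'d', delta=(4-8)*5^5 mod 97 = 13, hash=5+13 mod 97 = 18
Option B: s[4]='d'->'b', delta=(2-4)*5^1 mod 97 = 87, hash=5+87 mod 97 = 92 <-- target
Option C: s[3]='a'->'g', delta=(7-1)*5^2 mod 97 = 53, hash=5+53 mod 97 = 58
Option D: s[0]='h'->'i', delta=(9-8)*5^5 mod 97 = 21, hash=5+21 mod 97 = 26
Option E: s[5]='j'->'f', delta=(6-10)*5^0 mod 97 = 93, hash=5+93 mod 97 = 1

Answer: B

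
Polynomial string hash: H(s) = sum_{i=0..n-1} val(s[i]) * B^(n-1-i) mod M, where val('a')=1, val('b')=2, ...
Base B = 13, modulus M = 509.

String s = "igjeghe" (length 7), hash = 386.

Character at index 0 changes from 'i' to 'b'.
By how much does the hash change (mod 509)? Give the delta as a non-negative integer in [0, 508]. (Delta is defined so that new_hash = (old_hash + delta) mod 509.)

Delta formula: (val(new) - val(old)) * B^(n-1-k) mod M
  val('b') - val('i') = 2 - 9 = -7
  B^(n-1-k) = 13^6 mod 509 = 471
  Delta = -7 * 471 mod 509 = 266

Answer: 266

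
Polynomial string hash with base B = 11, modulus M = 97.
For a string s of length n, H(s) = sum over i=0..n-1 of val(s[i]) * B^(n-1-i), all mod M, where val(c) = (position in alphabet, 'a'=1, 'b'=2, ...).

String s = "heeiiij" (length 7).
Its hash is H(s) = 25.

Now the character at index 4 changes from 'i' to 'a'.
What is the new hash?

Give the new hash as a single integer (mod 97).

val('i') = 9, val('a') = 1
Position k = 4, exponent = n-1-k = 2
B^2 mod M = 11^2 mod 97 = 24
Delta = (1 - 9) * 24 mod 97 = 2
New hash = (25 + 2) mod 97 = 27

Answer: 27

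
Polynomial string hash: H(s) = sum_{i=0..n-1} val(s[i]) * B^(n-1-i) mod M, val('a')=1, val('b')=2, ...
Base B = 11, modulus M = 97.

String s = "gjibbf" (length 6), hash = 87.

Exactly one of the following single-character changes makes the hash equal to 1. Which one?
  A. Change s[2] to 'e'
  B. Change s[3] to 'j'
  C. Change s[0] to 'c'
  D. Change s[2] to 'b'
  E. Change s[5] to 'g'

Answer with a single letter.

Answer: A

Derivation:
Option A: s[2]='i'->'e', delta=(5-9)*11^3 mod 97 = 11, hash=87+11 mod 97 = 1 <-- target
Option B: s[3]='b'->'j', delta=(10-2)*11^2 mod 97 = 95, hash=87+95 mod 97 = 85
Option C: s[0]='g'->'c', delta=(3-7)*11^5 mod 97 = 70, hash=87+70 mod 97 = 60
Option D: s[2]='i'->'b', delta=(2-9)*11^3 mod 97 = 92, hash=87+92 mod 97 = 82
Option E: s[5]='f'->'g', delta=(7-6)*11^0 mod 97 = 1, hash=87+1 mod 97 = 88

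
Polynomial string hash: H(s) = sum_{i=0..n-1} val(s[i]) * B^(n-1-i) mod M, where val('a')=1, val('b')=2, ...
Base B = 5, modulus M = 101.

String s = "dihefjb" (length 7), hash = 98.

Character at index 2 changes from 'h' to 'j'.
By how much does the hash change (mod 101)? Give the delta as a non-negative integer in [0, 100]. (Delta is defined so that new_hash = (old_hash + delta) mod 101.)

Answer: 38

Derivation:
Delta formula: (val(new) - val(old)) * B^(n-1-k) mod M
  val('j') - val('h') = 10 - 8 = 2
  B^(n-1-k) = 5^4 mod 101 = 19
  Delta = 2 * 19 mod 101 = 38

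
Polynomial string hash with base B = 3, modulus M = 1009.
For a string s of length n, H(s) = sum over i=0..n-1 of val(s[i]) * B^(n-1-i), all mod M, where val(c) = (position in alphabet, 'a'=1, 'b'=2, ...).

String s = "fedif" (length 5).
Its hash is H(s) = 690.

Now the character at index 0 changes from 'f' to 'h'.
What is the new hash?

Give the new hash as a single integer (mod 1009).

Answer: 852

Derivation:
val('f') = 6, val('h') = 8
Position k = 0, exponent = n-1-k = 4
B^4 mod M = 3^4 mod 1009 = 81
Delta = (8 - 6) * 81 mod 1009 = 162
New hash = (690 + 162) mod 1009 = 852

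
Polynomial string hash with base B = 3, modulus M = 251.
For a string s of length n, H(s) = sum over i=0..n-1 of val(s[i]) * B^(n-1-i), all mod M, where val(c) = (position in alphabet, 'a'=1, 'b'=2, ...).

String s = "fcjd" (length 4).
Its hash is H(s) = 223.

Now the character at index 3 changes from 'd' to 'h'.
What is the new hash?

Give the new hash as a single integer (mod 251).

Answer: 227

Derivation:
val('d') = 4, val('h') = 8
Position k = 3, exponent = n-1-k = 0
B^0 mod M = 3^0 mod 251 = 1
Delta = (8 - 4) * 1 mod 251 = 4
New hash = (223 + 4) mod 251 = 227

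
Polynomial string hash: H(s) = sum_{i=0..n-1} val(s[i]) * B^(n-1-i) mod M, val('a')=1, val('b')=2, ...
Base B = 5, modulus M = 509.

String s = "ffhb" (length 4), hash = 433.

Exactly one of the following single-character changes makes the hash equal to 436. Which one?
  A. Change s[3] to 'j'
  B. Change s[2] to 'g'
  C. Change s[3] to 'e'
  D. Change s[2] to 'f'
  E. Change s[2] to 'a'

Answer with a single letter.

Answer: C

Derivation:
Option A: s[3]='b'->'j', delta=(10-2)*5^0 mod 509 = 8, hash=433+8 mod 509 = 441
Option B: s[2]='h'->'g', delta=(7-8)*5^1 mod 509 = 504, hash=433+504 mod 509 = 428
Option C: s[3]='b'->'e', delta=(5-2)*5^0 mod 509 = 3, hash=433+3 mod 509 = 436 <-- target
Option D: s[2]='h'->'f', delta=(6-8)*5^1 mod 509 = 499, hash=433+499 mod 509 = 423
Option E: s[2]='h'->'a', delta=(1-8)*5^1 mod 509 = 474, hash=433+474 mod 509 = 398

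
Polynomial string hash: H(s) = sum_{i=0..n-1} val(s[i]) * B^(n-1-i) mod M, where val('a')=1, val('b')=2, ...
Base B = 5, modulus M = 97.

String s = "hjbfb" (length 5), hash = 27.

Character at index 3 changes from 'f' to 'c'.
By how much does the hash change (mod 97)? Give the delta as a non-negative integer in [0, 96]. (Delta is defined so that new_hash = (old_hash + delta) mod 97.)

Delta formula: (val(new) - val(old)) * B^(n-1-k) mod M
  val('c') - val('f') = 3 - 6 = -3
  B^(n-1-k) = 5^1 mod 97 = 5
  Delta = -3 * 5 mod 97 = 82

Answer: 82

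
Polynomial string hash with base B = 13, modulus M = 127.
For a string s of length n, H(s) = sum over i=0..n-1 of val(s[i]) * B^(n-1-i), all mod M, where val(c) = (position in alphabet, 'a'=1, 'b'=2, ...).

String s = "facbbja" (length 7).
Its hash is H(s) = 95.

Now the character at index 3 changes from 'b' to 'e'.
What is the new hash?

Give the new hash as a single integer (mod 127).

val('b') = 2, val('e') = 5
Position k = 3, exponent = n-1-k = 3
B^3 mod M = 13^3 mod 127 = 38
Delta = (5 - 2) * 38 mod 127 = 114
New hash = (95 + 114) mod 127 = 82

Answer: 82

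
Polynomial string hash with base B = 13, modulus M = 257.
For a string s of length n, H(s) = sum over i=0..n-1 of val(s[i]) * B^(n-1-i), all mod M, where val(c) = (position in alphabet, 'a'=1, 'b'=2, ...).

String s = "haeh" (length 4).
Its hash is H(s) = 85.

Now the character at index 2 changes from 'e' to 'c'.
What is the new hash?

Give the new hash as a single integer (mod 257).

val('e') = 5, val('c') = 3
Position k = 2, exponent = n-1-k = 1
B^1 mod M = 13^1 mod 257 = 13
Delta = (3 - 5) * 13 mod 257 = 231
New hash = (85 + 231) mod 257 = 59

Answer: 59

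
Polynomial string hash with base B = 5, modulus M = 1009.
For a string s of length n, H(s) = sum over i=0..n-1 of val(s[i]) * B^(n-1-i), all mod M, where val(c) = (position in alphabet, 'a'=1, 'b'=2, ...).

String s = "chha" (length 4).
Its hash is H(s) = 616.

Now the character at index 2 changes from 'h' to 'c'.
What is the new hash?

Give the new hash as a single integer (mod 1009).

Answer: 591

Derivation:
val('h') = 8, val('c') = 3
Position k = 2, exponent = n-1-k = 1
B^1 mod M = 5^1 mod 1009 = 5
Delta = (3 - 8) * 5 mod 1009 = 984
New hash = (616 + 984) mod 1009 = 591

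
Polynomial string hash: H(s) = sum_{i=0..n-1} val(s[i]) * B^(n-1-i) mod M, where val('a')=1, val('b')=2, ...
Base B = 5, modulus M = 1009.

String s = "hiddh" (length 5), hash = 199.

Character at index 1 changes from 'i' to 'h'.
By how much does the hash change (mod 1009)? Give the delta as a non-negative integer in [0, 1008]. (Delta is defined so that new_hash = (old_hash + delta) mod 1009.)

Answer: 884

Derivation:
Delta formula: (val(new) - val(old)) * B^(n-1-k) mod M
  val('h') - val('i') = 8 - 9 = -1
  B^(n-1-k) = 5^3 mod 1009 = 125
  Delta = -1 * 125 mod 1009 = 884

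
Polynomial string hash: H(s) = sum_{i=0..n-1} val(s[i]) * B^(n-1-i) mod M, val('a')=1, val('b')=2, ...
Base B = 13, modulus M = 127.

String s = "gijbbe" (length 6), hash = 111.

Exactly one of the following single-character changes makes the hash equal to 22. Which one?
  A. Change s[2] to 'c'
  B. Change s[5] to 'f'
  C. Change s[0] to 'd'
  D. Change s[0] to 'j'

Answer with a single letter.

Option A: s[2]='j'->'c', delta=(3-10)*13^3 mod 127 = 115, hash=111+115 mod 127 = 99
Option B: s[5]='e'->'f', delta=(6-5)*13^0 mod 127 = 1, hash=111+1 mod 127 = 112
Option C: s[0]='g'->'d', delta=(4-7)*13^5 mod 127 = 38, hash=111+38 mod 127 = 22 <-- target
Option D: s[0]='g'->'j', delta=(10-7)*13^5 mod 127 = 89, hash=111+89 mod 127 = 73

Answer: C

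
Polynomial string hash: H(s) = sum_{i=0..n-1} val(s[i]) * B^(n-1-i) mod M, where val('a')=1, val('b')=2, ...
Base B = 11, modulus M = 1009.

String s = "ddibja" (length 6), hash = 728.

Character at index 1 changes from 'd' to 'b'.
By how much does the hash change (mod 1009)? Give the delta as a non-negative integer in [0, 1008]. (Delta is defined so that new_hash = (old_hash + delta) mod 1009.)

Answer: 988

Derivation:
Delta formula: (val(new) - val(old)) * B^(n-1-k) mod M
  val('b') - val('d') = 2 - 4 = -2
  B^(n-1-k) = 11^4 mod 1009 = 515
  Delta = -2 * 515 mod 1009 = 988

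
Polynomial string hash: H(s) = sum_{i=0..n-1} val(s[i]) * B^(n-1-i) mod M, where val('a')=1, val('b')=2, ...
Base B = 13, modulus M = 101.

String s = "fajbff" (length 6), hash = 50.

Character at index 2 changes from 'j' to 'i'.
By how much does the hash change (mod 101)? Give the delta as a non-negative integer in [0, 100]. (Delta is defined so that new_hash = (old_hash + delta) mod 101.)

Answer: 25

Derivation:
Delta formula: (val(new) - val(old)) * B^(n-1-k) mod M
  val('i') - val('j') = 9 - 10 = -1
  B^(n-1-k) = 13^3 mod 101 = 76
  Delta = -1 * 76 mod 101 = 25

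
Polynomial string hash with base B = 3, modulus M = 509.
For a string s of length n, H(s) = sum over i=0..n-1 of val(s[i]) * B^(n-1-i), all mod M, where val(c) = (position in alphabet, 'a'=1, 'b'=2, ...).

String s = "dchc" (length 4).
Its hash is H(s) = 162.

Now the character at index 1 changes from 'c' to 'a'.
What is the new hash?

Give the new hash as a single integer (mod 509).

Answer: 144

Derivation:
val('c') = 3, val('a') = 1
Position k = 1, exponent = n-1-k = 2
B^2 mod M = 3^2 mod 509 = 9
Delta = (1 - 3) * 9 mod 509 = 491
New hash = (162 + 491) mod 509 = 144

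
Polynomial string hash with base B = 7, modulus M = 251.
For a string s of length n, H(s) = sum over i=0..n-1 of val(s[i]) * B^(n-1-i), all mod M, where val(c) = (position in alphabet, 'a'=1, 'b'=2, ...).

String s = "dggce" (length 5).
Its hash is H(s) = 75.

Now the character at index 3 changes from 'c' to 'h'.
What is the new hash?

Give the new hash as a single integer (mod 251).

val('c') = 3, val('h') = 8
Position k = 3, exponent = n-1-k = 1
B^1 mod M = 7^1 mod 251 = 7
Delta = (8 - 3) * 7 mod 251 = 35
New hash = (75 + 35) mod 251 = 110

Answer: 110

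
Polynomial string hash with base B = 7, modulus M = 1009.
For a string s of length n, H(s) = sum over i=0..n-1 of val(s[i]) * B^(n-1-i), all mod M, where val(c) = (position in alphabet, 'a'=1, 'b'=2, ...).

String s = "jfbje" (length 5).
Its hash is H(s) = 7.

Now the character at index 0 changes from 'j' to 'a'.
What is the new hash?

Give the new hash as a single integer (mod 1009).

Answer: 596

Derivation:
val('j') = 10, val('a') = 1
Position k = 0, exponent = n-1-k = 4
B^4 mod M = 7^4 mod 1009 = 383
Delta = (1 - 10) * 383 mod 1009 = 589
New hash = (7 + 589) mod 1009 = 596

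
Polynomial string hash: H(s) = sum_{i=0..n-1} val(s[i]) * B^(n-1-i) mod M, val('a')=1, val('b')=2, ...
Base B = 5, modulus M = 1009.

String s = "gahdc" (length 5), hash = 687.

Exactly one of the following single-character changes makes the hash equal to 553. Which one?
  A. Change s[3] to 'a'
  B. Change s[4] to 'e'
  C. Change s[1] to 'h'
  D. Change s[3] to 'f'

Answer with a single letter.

Option A: s[3]='d'->'a', delta=(1-4)*5^1 mod 1009 = 994, hash=687+994 mod 1009 = 672
Option B: s[4]='c'->'e', delta=(5-3)*5^0 mod 1009 = 2, hash=687+2 mod 1009 = 689
Option C: s[1]='a'->'h', delta=(8-1)*5^3 mod 1009 = 875, hash=687+875 mod 1009 = 553 <-- target
Option D: s[3]='d'->'f', delta=(6-4)*5^1 mod 1009 = 10, hash=687+10 mod 1009 = 697

Answer: C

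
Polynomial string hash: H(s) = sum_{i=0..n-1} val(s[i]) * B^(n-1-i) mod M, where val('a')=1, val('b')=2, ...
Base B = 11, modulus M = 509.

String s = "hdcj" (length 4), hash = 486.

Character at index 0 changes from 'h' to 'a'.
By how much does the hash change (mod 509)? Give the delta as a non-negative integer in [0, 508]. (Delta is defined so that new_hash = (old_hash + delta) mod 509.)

Answer: 354

Derivation:
Delta formula: (val(new) - val(old)) * B^(n-1-k) mod M
  val('a') - val('h') = 1 - 8 = -7
  B^(n-1-k) = 11^3 mod 509 = 313
  Delta = -7 * 313 mod 509 = 354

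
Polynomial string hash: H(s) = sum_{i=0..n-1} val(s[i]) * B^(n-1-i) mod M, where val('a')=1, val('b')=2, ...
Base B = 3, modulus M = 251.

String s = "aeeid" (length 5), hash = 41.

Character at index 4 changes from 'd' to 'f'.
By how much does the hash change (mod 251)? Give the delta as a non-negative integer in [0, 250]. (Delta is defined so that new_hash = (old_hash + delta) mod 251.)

Answer: 2

Derivation:
Delta formula: (val(new) - val(old)) * B^(n-1-k) mod M
  val('f') - val('d') = 6 - 4 = 2
  B^(n-1-k) = 3^0 mod 251 = 1
  Delta = 2 * 1 mod 251 = 2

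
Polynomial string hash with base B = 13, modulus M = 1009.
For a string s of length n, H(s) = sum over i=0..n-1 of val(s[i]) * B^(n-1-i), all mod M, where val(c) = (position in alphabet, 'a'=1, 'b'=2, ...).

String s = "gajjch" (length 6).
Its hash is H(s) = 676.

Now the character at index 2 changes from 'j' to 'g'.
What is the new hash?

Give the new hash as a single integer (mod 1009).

val('j') = 10, val('g') = 7
Position k = 2, exponent = n-1-k = 3
B^3 mod M = 13^3 mod 1009 = 179
Delta = (7 - 10) * 179 mod 1009 = 472
New hash = (676 + 472) mod 1009 = 139

Answer: 139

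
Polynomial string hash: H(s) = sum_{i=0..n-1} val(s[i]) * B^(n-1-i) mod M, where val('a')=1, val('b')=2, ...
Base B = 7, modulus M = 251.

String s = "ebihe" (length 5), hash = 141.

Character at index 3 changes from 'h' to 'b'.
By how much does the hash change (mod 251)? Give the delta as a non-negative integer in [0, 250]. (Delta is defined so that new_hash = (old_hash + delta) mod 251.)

Delta formula: (val(new) - val(old)) * B^(n-1-k) mod M
  val('b') - val('h') = 2 - 8 = -6
  B^(n-1-k) = 7^1 mod 251 = 7
  Delta = -6 * 7 mod 251 = 209

Answer: 209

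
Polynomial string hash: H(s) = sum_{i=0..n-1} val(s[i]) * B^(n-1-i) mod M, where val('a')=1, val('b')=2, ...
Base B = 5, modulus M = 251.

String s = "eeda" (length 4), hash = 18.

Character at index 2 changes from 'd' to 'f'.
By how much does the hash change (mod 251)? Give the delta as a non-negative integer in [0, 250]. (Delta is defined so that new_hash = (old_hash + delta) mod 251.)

Delta formula: (val(new) - val(old)) * B^(n-1-k) mod M
  val('f') - val('d') = 6 - 4 = 2
  B^(n-1-k) = 5^1 mod 251 = 5
  Delta = 2 * 5 mod 251 = 10

Answer: 10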